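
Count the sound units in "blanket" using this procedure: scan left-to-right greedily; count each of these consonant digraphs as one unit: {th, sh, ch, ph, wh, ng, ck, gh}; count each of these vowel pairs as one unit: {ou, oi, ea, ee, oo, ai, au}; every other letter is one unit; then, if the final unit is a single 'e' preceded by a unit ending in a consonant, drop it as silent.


Word: "blanket" (7 letters)
Left-to-right scan:
  (1) 'b' (letter)
  (2) 'l' (letter)
  (3) 'a' (letter)
  (4) 'n' (letter)
  (5) 'k' (letter)
  (6) 'e' (letter)
  (7) 't' (letter)
Units from scan: 7
Sound units = 7 units


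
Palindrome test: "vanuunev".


Word: "vanuunev"
Reversed: "venuunav"
Forward == Backward? vanuunev != venuunav
Palindrome = No


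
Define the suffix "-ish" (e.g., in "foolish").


Suffix: -ish
Example: foolish = fool + -ish
Meaning = somewhat / having the qualities of


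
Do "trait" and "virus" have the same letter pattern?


Pattern of "trait": [0, 1, 2, 3, 0]
Pattern of "virus": [0, 1, 2, 3, 4]
Patterns do not match
Same pattern = No


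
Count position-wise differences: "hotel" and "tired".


Comparing character by character (same length = 5):
  Pos 0: 'h' vs 't' !=
  Pos 1: 'o' vs 'i' !=
  Pos 2: 't' vs 'r' !=
  Pos 3: 'e' vs 'e' =
  Pos 4: 'l' vs 'd' !=
Hamming distance = 4


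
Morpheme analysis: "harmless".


Word: "harmless"
Morphemes: harm + -less
Each morpheme carries meaning
= 2 morphemes


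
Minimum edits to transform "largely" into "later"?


Word 1: "largely" (length 7)
Word 2: "later" (length 5)
One optimal edit sequence (insert/delete/substitute each cost 1):
  1. keep 'l'
  2. keep 'a'
  3. delete 'r'  (+1)
  4. substitute 'g' -> 't'  (+1)
  5. keep 'e'
  6. delete 'l'  (+1)
  7. substitute 'y' -> 'r'  (+1)
Total edit operations: 4
Edit distance = 4


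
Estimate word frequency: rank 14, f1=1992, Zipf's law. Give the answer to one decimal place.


Zipf's law: f(r) = f(1) / r
f(1) = 1992
f(14) = 1992 / 14
= 142.3 occurrences


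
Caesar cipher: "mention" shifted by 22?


Word: "mention"
Shift: 22
Each letter → (letter + shift) mod 26:
  'm' (12) + 22 = 8 → 'i'
  'e' (4) + 22 = 0 → 'a'
  'n' (13) + 22 = 9 → 'j'
  't' (19) + 22 = 15 → 'p'
  'i' (8) + 22 = 4 → 'e'
  'o' (14) + 22 = 10 → 'k'
  'n' (13) + 22 = 9 → 'j'
Result = "iajpekj"


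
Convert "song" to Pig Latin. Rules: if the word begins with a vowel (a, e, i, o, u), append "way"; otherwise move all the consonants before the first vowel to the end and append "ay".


Word: "song"
Starts with consonant(s) → move to end, add 'ay'
Consonant cluster: "s"
Pig Latin = "ongsay"


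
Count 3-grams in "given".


Word: "given" (length 5)
Number of 3-grams = length - 3 + 1 = 5 - 3 + 1
= 3


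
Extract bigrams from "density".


Word: "density" (length 7)
Number of bigrams = 7 - 2 + 1 = 6
  Position 0: "de"
  Position 1: "en"
  Position 2: "ns"
  Position 3: "si"
  Position 4: "it"
  Position 5: "ty"
Bigrams = "de", "en", "ns", "si", "it", "ty"


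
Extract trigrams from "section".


Word: "section" (length 7)
Number of trigrams = 7 - 3 + 1 = 5
  Position 0: "sec"
  Position 1: "ect"
  Position 2: "cti"
  Position 3: "tio"
  Position 4: "ion"
Trigrams = "sec", "ect", "cti", "tio", "ion"


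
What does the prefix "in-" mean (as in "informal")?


Prefix: in-
As in: informal -> in- + formal
Meaning = not / into


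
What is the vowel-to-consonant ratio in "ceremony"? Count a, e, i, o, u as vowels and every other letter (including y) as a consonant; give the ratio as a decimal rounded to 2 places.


Word: "ceremony"
Vowels (a,e,i,o,u): 3
Consonants: 5
Ratio = 3/5
= 0.60


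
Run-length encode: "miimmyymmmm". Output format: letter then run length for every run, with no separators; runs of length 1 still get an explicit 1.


String: "miimmyymmmm"
Scanning for consecutive runs:
  'm' x 1
  'i' x 2
  'm' x 2
  'y' x 2
  'm' x 4
RLE = "m1i2m2y2m4"


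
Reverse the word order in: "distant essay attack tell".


Original: "distant essay attack tell"
Words (1..n): distant | essay | attack | tell
Reversed (n..1): tell | attack | essay | distant
Result = "tell attack essay distant"


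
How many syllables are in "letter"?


Word: "letter"
Syllable breakdown: let-ter
Counting: 2 parts
= 2 syllables


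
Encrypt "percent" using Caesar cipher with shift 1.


Word: "percent"
Shift: 1
Each letter → (letter + shift) mod 26:
  'p' (15) + 1 = 16 → 'q'
  'e' (4) + 1 = 5 → 'f'
  'r' (17) + 1 = 18 → 's'
  'c' (2) + 1 = 3 → 'd'
  'e' (4) + 1 = 5 → 'f'
  'n' (13) + 1 = 14 → 'o'
  't' (19) + 1 = 20 → 'u'
Result = "qfsdfou"


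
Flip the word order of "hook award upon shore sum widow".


Original: "hook award upon shore sum widow"
Words (1..n): hook | award | upon | shore | sum | widow
Reversed (n..1): widow | sum | shore | upon | award | hook
Result = "widow sum shore upon award hook"


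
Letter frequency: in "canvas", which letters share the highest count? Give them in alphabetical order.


Word: "canvas"
Letter counts:
  'a': 2
  'c': 1
  'n': 1
  's': 1
  'v': 1
Maximum count = 2
Most frequent = 'a' (2 times each)


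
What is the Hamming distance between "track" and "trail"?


Comparing character by character (same length = 5):
  Pos 0: 't' vs 't' =
  Pos 1: 'r' vs 'r' =
  Pos 2: 'a' vs 'a' =
  Pos 3: 'c' vs 'i' !=
  Pos 4: 'k' vs 'l' !=
Hamming distance = 2


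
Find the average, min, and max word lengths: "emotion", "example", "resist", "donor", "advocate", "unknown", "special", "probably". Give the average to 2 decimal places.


Lengths: "emotion"=7, "example"=7, "resist"=6, "donor"=5, "advocate"=8, "unknown"=7, "special"=7, "probably"=8
Sum = 55, Count = 8
Average = 55/8 = 6.88
= avg=6.88, min=5, max=8


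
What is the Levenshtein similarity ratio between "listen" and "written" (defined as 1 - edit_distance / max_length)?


Word 1: "listen" (length 6)
Word 2: "written" (length 7)
One optimal edit sequence:
  1. insert 'w'  (+1)
  2. substitute 'l' -> 'r'  (+1)
  3. keep 'i'
  4. substitute 's' -> 't'  (+1)
  5. keep 't'
  6. keep 'e'
  7. keep 'n'
Edit distance = 3
Max length = max(6, 7) = 7
Similarity = 1 - 3/7
= 0.5714


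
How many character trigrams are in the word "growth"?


Word: "growth" (length 6)
Number of 3-grams = length - 3 + 1 = 6 - 3 + 1
= 4


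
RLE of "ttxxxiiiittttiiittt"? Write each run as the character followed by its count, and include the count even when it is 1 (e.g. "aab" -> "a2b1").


String: "ttxxxiiiittttiiittt"
Scanning for consecutive runs:
  't' x 2
  'x' x 3
  'i' x 4
  't' x 4
  'i' x 3
  't' x 3
RLE = "t2x3i4t4i3t3"


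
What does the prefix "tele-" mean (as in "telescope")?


Prefix: tele-
As in: telescope -> tele- + scope
Meaning = distant


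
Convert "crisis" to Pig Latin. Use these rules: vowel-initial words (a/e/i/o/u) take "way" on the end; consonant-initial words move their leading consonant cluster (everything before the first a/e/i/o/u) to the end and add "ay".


Word: "crisis"
Starts with consonant(s) → move to end, add 'ay'
Consonant cluster: "cr"
Pig Latin = "isiscray"


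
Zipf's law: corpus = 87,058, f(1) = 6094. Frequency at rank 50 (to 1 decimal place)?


Zipf's law: f(r) = f(1) / r
f(1) = 6094
f(50) = 6094 / 50
= 121.9 occurrences


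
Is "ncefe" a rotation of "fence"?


Word: "fence", Candidate: "ncefe"
Method: check if candidate is substring of word+word
"fencefence" contains "ncefe"? Yes
Is rotation = Yes


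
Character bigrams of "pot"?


Word: "pot" (length 3)
Number of bigrams = 3 - 2 + 1 = 2
  Position 0: "po"
  Position 1: "ot"
Bigrams = "po", "ot"


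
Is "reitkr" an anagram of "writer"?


Word 1: "writer" → sorted: eirrtw
Word 2: "reitkr" → sorted: eikrrt
Same letters? eirrtw != eikrrt
Anagram = No


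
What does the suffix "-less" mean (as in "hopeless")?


Suffix: -less
Example: hopeless = hope + -less
Meaning = without


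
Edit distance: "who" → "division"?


Word 1: "who" (length 3)
Word 2: "division" (length 8)
One optimal edit sequence (insert/delete/substitute each cost 1):
  1. insert 'd'  (+1)
  2. insert 'i'  (+1)
  3. insert 'v'  (+1)
  4. insert 'i'  (+1)
  5. substitute 'w' -> 's'  (+1)
  6. substitute 'h' -> 'i'  (+1)
  7. keep 'o'
  8. insert 'n'  (+1)
Total edit operations: 7
Edit distance = 7


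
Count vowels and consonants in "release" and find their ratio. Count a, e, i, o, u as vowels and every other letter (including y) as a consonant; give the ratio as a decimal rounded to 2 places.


Word: "release"
Vowels (a,e,i,o,u): 4
Consonants: 3
Ratio = 4/3
= 1.33


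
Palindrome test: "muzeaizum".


Word: "muzeaizum"
Reversed: "muziaezum"
Forward == Backward? muzeaizum != muziaezum
Palindrome = No


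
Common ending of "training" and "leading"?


Word 1: "training"
Word 2: "leading"
Comparing from end:
  Pos -1: 'g' == 'g'
  Pos -2: 'n' == 'n'
  Pos -3: 'i' == 'i'
  Pos -4: 'n' != 'd' (stop)
LCS = "ing" (length 3)


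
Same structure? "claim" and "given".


Pattern of "claim": [0, 1, 2, 3, 4]
Pattern of "given": [0, 1, 2, 3, 4]
Patterns match
Same pattern = Yes


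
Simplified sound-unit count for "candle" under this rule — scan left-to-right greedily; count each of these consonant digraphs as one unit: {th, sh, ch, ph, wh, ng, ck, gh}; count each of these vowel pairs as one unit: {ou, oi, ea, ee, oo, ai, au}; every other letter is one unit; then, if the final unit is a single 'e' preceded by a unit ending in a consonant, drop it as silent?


Word: "candle" (6 letters)
Left-to-right scan:
  1. 'c' (letter)
  2. 'a' (letter)
  3. 'n' (letter)
  4. 'd' (letter)
  5. 'l' (letter)
  6. 'e' (letter)
Units from scan: 6
Final unit is 'e' after a consonant -> drop as silent (-1)
Sound units = 5 units


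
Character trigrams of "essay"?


Word: "essay" (length 5)
Number of trigrams = 5 - 3 + 1 = 3
  Position 0: "ess"
  Position 1: "ssa"
  Position 2: "say"
Trigrams = "ess", "ssa", "say"


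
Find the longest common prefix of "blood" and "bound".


Word 1: "blood"
Word 2: "bound"
Comparing from start:
  Pos 0: 'b' == 'b'
  Pos 1: 'l' != 'o' (stop)
LCP = "b" (length 1)


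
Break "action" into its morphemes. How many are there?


Word: "action"
Morphemes: act / -ion
Each morpheme carries meaning
= 2 morphemes


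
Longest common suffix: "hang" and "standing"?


Word 1: "hang"
Word 2: "standing"
Comparing from end:
  Pos -1: 'g' == 'g'
  Pos -2: 'n' == 'n'
  Pos -3: 'a' != 'i' (stop)
LCS = "ng" (length 2)


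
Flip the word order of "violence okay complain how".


Original: "violence okay complain how"
Words (1..n): violence | okay | complain | how
Reversed (n..1): how | complain | okay | violence
Result = "how complain okay violence"


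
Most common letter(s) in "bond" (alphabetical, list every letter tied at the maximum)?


Word: "bond"
Letter counts:
  'b': 1
  'd': 1
  'n': 1
  'o': 1
Maximum count = 1
Most frequent = 'b', 'd', 'n', 'o' (1 time each)


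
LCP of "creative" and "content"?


Word 1: "creative"
Word 2: "content"
Comparing from start:
  Pos 0: 'c' == 'c'
  Pos 1: 'r' != 'o' (stop)
LCP = "c" (length 1)


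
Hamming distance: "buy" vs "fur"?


Comparing character by character (same length = 3):
  Pos 0: 'b' vs 'f' !=
  Pos 1: 'u' vs 'u' =
  Pos 2: 'y' vs 'r' !=
Hamming distance = 2


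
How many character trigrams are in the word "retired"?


Word: "retired" (length 7)
Number of 3-grams = length - 3 + 1 = 7 - 3 + 1
= 5


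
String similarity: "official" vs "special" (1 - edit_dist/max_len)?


Word 1: "official" (length 8)
Word 2: "special" (length 7)
One optimal edit sequence:
  1. delete 'o'  (+1)
  2. substitute 'f' -> 's'  (+1)
  3. substitute 'f' -> 'p'  (+1)
  4. substitute 'i' -> 'e'  (+1)
  5. keep 'c'
  6. keep 'i'
  7. keep 'a'
  8. keep 'l'
Edit distance = 4
Max length = max(8, 7) = 8
Similarity = 1 - 4/8
= 0.5000


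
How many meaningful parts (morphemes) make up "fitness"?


Word: "fitness"
Morphemes: fit | -ness
Each morpheme carries meaning
= 2 morphemes


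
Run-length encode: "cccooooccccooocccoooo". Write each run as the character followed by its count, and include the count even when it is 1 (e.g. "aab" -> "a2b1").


String: "cccooooccccooocccoooo"
Scanning for consecutive runs:
  'c' x 3
  'o' x 4
  'c' x 4
  'o' x 3
  'c' x 3
  'o' x 4
RLE = "c3o4c4o3c3o4"


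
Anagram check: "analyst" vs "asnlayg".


Word 1: "analyst" → sorted: aalnsty
Word 2: "asnlayg" → sorted: aaglnsy
Same letters? aalnsty != aaglnsy
Anagram = No


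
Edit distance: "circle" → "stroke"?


Word 1: "circle" (length 6)
Word 2: "stroke" (length 6)
One optimal edit sequence (insert/delete/substitute each cost 1):
  1. substitute 'c' -> 's'  (+1)
  2. substitute 'i' -> 't'  (+1)
  3. keep 'r'
  4. substitute 'c' -> 'o'  (+1)
  5. substitute 'l' -> 'k'  (+1)
  6. keep 'e'
Total edit operations: 4
Edit distance = 4


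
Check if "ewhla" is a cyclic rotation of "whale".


Word: "whale", Candidate: "ewhla"
Method: check if candidate is substring of word+word
"whalewhale" contains "ewhla"? No
Is rotation = No


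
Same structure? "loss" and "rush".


Pattern of "loss": [0, 1, 2, 2]
Pattern of "rush": [0, 1, 2, 3]
Patterns do not match
Same pattern = No


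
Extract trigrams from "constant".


Word: "constant" (length 8)
Number of trigrams = 8 - 3 + 1 = 6
  Position 0: "con"
  Position 1: "ons"
  Position 2: "nst"
  Position 3: "sta"
  Position 4: "tan"
  Position 5: "ant"
Trigrams = "con", "ons", "nst", "sta", "tan", "ant"


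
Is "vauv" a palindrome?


Word: "vauv"
Reversed: "vuav"
Forward == Backward? vauv != vuav
Palindrome = No


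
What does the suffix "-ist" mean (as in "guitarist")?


Suffix: -ist
Example: guitarist (guitar + -ist)
Meaning = one who practices


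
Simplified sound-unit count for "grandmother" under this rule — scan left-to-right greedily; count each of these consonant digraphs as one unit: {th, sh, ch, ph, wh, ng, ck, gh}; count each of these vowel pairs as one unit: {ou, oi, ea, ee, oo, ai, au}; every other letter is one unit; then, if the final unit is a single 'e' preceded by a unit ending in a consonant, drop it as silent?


Word: "grandmother" (11 letters)
Left-to-right scan:
  [1] 'g' (letter)
  [2] 'r' (letter)
  [3] 'a' (letter)
  [4] 'n' (letter)
  [5] 'd' (letter)
  [6] 'm' (letter)
  [7] 'o' (letter)
  [8] 'th' (digraph)
  [9] 'e' (letter)
  [10] 'r' (letter)
Units from scan: 10
Sound units = 10 units


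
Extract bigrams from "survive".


Word: "survive" (length 7)
Number of bigrams = 7 - 2 + 1 = 6
  Position 0: "su"
  Position 1: "ur"
  Position 2: "rv"
  Position 3: "vi"
  Position 4: "iv"
  Position 5: "ve"
Bigrams = "su", "ur", "rv", "vi", "iv", "ve"


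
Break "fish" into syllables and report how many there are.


Word: "fish"
Syllable breakdown: fish
Counting: 1 part
= 1 syllable


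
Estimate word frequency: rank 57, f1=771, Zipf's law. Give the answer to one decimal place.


Zipf's law: f(r) = f(1) / r
f(1) = 771
f(57) = 771 / 57
= 13.5 occurrences


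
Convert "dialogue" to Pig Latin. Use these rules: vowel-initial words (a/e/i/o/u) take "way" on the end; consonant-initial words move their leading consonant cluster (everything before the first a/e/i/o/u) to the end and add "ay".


Word: "dialogue"
Starts with consonant(s) → move to end, add 'ay'
Consonant cluster: "d"
Pig Latin = "ialogueday"


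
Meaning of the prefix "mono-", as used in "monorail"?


Prefix: mono-
Example: monorail (mono- + rail)
Meaning = one


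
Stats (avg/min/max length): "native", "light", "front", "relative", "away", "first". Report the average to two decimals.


Lengths: "native"=6, "light"=5, "front"=5, "relative"=8, "away"=4, "first"=5
Sum = 33, Count = 6
Average = 33/6 = 5.50
= avg=5.50, min=4, max=8


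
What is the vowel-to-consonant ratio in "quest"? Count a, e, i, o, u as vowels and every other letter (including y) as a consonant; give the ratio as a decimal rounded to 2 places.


Word: "quest"
Vowels (a,e,i,o,u): 2
Consonants: 3
Ratio = 2/3
= 0.67


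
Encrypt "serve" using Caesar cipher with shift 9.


Word: "serve"
Shift: 9
Each letter → (letter + shift) mod 26:
  's' (18) + 9 = 1 → 'b'
  'e' (4) + 9 = 13 → 'n'
  'r' (17) + 9 = 0 → 'a'
  'v' (21) + 9 = 4 → 'e'
  'e' (4) + 9 = 13 → 'n'
Result = "bnaen"


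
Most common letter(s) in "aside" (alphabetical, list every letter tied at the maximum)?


Word: "aside"
Letter counts:
  'a': 1
  'd': 1
  'e': 1
  'i': 1
  's': 1
Maximum count = 1
Most frequent = 'a', 'd', 'e', 'i', 's' (1 time each)


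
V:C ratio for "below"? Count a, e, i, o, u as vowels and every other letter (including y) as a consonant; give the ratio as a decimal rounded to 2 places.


Word: "below"
Vowels (a,e,i,o,u): 2
Consonants: 3
Ratio = 2/3
= 0.67


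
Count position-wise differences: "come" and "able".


Comparing character by character (same length = 4):
  Pos 0: 'c' vs 'a' !=
  Pos 1: 'o' vs 'b' !=
  Pos 2: 'm' vs 'l' !=
  Pos 3: 'e' vs 'e' =
Hamming distance = 3


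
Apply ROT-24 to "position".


Word: "position"
Shift: 24
Each letter → (letter + shift) mod 26:
  'p' (15) + 24 = 13 → 'n'
  'o' (14) + 24 = 12 → 'm'
  's' (18) + 24 = 16 → 'q'
  'i' (8) + 24 = 6 → 'g'
  't' (19) + 24 = 17 → 'r'
  'i' (8) + 24 = 6 → 'g'
  'o' (14) + 24 = 12 → 'm'
  'n' (13) + 24 = 11 → 'l'
Result = "nmqgrgml"


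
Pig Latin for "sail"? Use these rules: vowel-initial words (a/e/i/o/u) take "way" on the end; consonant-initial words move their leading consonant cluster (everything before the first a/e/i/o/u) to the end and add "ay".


Word: "sail"
Starts with consonant(s) → move to end, add 'ay'
Consonant cluster: "s"
Pig Latin = "ailsay"


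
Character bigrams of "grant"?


Word: "grant" (length 5)
Number of bigrams = 5 - 2 + 1 = 4
  Position 0: "gr"
  Position 1: "ra"
  Position 2: "an"
  Position 3: "nt"
Bigrams = "gr", "ra", "an", "nt"


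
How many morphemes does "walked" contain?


Word: "walked"
Morphemes: walk + -ed
Each morpheme carries meaning
= 2 morphemes


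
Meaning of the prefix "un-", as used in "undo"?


Prefix: un-
Example: undo (un- + do)
Meaning = not / reverse


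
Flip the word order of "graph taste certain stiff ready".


Original: "graph taste certain stiff ready"
Words (1..n): graph | taste | certain | stiff | ready
Reversed (n..1): ready | stiff | certain | taste | graph
Result = "ready stiff certain taste graph"


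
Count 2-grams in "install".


Word: "install" (length 7)
Number of 2-grams = length - 2 + 1 = 7 - 2 + 1
= 6


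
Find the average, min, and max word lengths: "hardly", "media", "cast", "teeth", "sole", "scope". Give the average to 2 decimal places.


Lengths: "hardly"=6, "media"=5, "cast"=4, "teeth"=5, "sole"=4, "scope"=5
Sum = 29, Count = 6
Average = 29/6 = 4.83
= avg=4.83, min=4, max=6


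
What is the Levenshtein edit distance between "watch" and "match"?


Word 1: "watch" (length 5)
Word 2: "match" (length 5)
One optimal edit sequence (insert/delete/substitute each cost 1):
  1. substitute 'w' -> 'm'  (+1)
  2. keep 'a'
  3. keep 't'
  4. keep 'c'
  5. keep 'h'
Total edit operations: 1
Edit distance = 1


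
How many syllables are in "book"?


Word: "book"
Syllable breakdown: book
Counting: 1 part
= 1 syllable


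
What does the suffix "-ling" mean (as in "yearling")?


Suffix: -ling
Example: yearling = year + -ling
Meaning = small / young


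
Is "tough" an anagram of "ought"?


Word 1: "ought" → sorted: ghotu
Word 2: "tough" → sorted: ghotu
Same letters? ghotu == ghotu
Anagram = Yes


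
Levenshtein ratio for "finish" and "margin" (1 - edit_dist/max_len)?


Word 1: "finish" (length 6)
Word 2: "margin" (length 6)
One optimal edit sequence:
  1. substitute 'f' -> 'm'  (+1)
  2. substitute 'i' -> 'a'  (+1)
  3. substitute 'n' -> 'r'  (+1)
  4. substitute 'i' -> 'g'  (+1)
  5. substitute 's' -> 'i'  (+1)
  6. substitute 'h' -> 'n'  (+1)
Edit distance = 6
Max length = max(6, 6) = 6
Similarity = 1 - 6/6
= 0.0000


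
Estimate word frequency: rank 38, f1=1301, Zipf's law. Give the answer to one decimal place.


Zipf's law: f(r) = f(1) / r
f(1) = 1301
f(38) = 1301 / 38
= 34.2 occurrences


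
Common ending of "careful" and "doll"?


Word 1: "careful"
Word 2: "doll"
Comparing from end:
  Pos -1: 'l' == 'l'
  Pos -2: 'u' != 'l' (stop)
LCS = "l" (length 1)


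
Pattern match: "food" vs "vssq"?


Pattern of "food": [0, 1, 1, 2]
Pattern of "vssq": [0, 1, 1, 2]
Patterns match
Same pattern = Yes


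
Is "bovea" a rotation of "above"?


Word: "above", Candidate: "bovea"
Method: check if candidate is substring of word+word
"aboveabove" contains "bovea"? Yes
Is rotation = Yes


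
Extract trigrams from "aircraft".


Word: "aircraft" (length 8)
Number of trigrams = 8 - 3 + 1 = 6
  Position 0: "air"
  Position 1: "irc"
  Position 2: "rcr"
  Position 3: "cra"
  Position 4: "raf"
  Position 5: "aft"
Trigrams = "air", "irc", "rcr", "cra", "raf", "aft"


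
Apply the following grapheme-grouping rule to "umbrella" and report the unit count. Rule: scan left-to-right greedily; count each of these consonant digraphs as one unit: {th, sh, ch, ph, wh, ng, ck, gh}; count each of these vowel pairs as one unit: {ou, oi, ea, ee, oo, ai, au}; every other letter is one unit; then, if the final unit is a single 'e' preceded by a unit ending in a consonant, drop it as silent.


Word: "umbrella" (8 letters)
Left-to-right scan:
  (1) 'u' (letter)
  (2) 'm' (letter)
  (3) 'b' (letter)
  (4) 'r' (letter)
  (5) 'e' (letter)
  (6) 'l' (letter)
  (7) 'l' (letter)
  (8) 'a' (letter)
Units from scan: 8
Sound units = 8 units


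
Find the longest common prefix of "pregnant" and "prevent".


Word 1: "pregnant"
Word 2: "prevent"
Comparing from start:
  Pos 0: 'p' == 'p'
  Pos 1: 'r' == 'r'
  Pos 2: 'e' == 'e'
  Pos 3: 'g' != 'v' (stop)
LCP = "pre" (length 3)


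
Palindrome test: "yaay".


Word: "yaay"
Reversed: "yaay"
Forward == Backward? yaay == yaay
Palindrome = Yes


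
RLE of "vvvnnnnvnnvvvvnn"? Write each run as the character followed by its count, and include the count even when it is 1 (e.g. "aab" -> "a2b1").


String: "vvvnnnnvnnvvvvnn"
Scanning for consecutive runs:
  'v' x 3
  'n' x 4
  'v' x 1
  'n' x 2
  'v' x 4
  'n' x 2
RLE = "v3n4v1n2v4n2"


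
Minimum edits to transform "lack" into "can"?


Word 1: "lack" (length 4)
Word 2: "can" (length 3)
One optimal edit sequence (insert/delete/substitute each cost 1):
  1. substitute 'l' -> 'c'  (+1)
  2. keep 'a'
  3. delete 'c'  (+1)
  4. substitute 'k' -> 'n'  (+1)
Total edit operations: 3
Edit distance = 3


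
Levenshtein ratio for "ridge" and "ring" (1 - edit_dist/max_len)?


Word 1: "ridge" (length 5)
Word 2: "ring" (length 4)
One optimal edit sequence:
  1. keep 'r'
  2. keep 'i'
  3. substitute 'd' -> 'n'  (+1)
  4. keep 'g'
  5. delete 'e'  (+1)
Edit distance = 2
Max length = max(5, 4) = 5
Similarity = 1 - 2/5
= 0.6000


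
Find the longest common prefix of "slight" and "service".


Word 1: "slight"
Word 2: "service"
Comparing from start:
  Pos 0: 's' == 's'
  Pos 1: 'l' != 'e' (stop)
LCP = "s" (length 1)


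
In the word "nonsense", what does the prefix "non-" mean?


Prefix: non-
As in: nonsense -> non- + sense
Meaning = not


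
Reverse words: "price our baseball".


Original: "price our baseball"
Words (1..n): price | our | baseball
Reversed (n..1): baseball | our | price
Result = "baseball our price"


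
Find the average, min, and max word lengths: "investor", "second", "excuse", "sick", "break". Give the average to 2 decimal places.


Lengths: "investor"=8, "second"=6, "excuse"=6, "sick"=4, "break"=5
Sum = 29, Count = 5
Average = 29/5 = 5.80
= avg=5.80, min=4, max=8


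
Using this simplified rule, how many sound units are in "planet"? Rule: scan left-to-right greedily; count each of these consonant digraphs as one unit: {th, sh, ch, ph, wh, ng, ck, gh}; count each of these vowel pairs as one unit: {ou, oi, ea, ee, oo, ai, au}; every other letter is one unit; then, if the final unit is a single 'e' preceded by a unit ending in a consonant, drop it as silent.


Word: "planet" (6 letters)
Left-to-right scan:
  (1) 'p' (letter)
  (2) 'l' (letter)
  (3) 'a' (letter)
  (4) 'n' (letter)
  (5) 'e' (letter)
  (6) 't' (letter)
Units from scan: 6
Sound units = 6 units


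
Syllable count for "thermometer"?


Word: "thermometer"
Syllable breakdown: ther / mom / e / ter
Counting: 4 parts
= 4 syllables


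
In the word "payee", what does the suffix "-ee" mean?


Suffix: -ee
As in: payee -> pay + -ee
Meaning = one who receives


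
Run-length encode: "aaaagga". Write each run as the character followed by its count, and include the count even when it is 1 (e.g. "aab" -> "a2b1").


String: "aaaagga"
Scanning for consecutive runs:
  'a' x 4
  'g' x 2
  'a' x 1
RLE = "a4g2a1"


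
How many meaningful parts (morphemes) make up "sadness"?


Word: "sadness"
Morphemes: sad + -ness
Each morpheme carries meaning
= 2 morphemes


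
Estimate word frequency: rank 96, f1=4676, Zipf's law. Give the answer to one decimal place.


Zipf's law: f(r) = f(1) / r
f(1) = 4676
f(96) = 4676 / 96
= 48.7 occurrences


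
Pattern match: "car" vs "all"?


Pattern of "car": [0, 1, 2]
Pattern of "all": [0, 1, 1]
Patterns do not match
Same pattern = No


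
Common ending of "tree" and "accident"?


Word 1: "tree"
Word 2: "accident"
Comparing from end:
  Pos -1: 'e' != 't' (stop)
LCS = "" (length 0)


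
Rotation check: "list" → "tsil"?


Word: "list", Candidate: "tsil"
Method: check if candidate is substring of word+word
"listlist" contains "tsil"? No
Is rotation = No


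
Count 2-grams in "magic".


Word: "magic" (length 5)
Number of 2-grams = length - 2 + 1 = 5 - 2 + 1
= 4


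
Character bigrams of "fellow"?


Word: "fellow" (length 6)
Number of bigrams = 6 - 2 + 1 = 5
  Position 0: "fe"
  Position 1: "el"
  Position 2: "ll"
  Position 3: "lo"
  Position 4: "ow"
Bigrams = "fe", "el", "ll", "lo", "ow"


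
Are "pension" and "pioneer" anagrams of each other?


Word 1: "pension" → sorted: einnops
Word 2: "pioneer" → sorted: eeinopr
Same letters? einnops != eeinopr
Anagram = No


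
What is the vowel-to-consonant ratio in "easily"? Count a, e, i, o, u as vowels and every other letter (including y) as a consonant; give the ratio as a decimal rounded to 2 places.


Word: "easily"
Vowels (a,e,i,o,u): 3
Consonants: 3
Ratio = 3/3
= 1.00


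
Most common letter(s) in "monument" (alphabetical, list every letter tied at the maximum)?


Word: "monument"
Letter counts:
  'e': 1
  'm': 2
  'n': 2
  'o': 1
  't': 1
  'u': 1
Maximum count = 2
Most frequent = 'm', 'n' (2 times each)


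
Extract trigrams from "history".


Word: "history" (length 7)
Number of trigrams = 7 - 3 + 1 = 5
  Position 0: "his"
  Position 1: "ist"
  Position 2: "sto"
  Position 3: "tor"
  Position 4: "ory"
Trigrams = "his", "ist", "sto", "tor", "ory"


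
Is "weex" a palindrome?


Word: "weex"
Reversed: "xeew"
Forward == Backward? weex != xeew
Palindrome = No


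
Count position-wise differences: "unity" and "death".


Comparing character by character (same length = 5):
  Pos 0: 'u' vs 'd' !=
  Pos 1: 'n' vs 'e' !=
  Pos 2: 'i' vs 'a' !=
  Pos 3: 't' vs 't' =
  Pos 4: 'y' vs 'h' !=
Hamming distance = 4


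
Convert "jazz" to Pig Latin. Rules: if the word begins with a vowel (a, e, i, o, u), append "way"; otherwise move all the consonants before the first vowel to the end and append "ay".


Word: "jazz"
Starts with consonant(s) → move to end, add 'ay'
Consonant cluster: "j"
Pig Latin = "azzjay"


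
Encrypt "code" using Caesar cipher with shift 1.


Word: "code"
Shift: 1
Each letter → (letter + shift) mod 26:
  'c' (2) + 1 = 3 → 'd'
  'o' (14) + 1 = 15 → 'p'
  'd' (3) + 1 = 4 → 'e'
  'e' (4) + 1 = 5 → 'f'
Result = "dpef"


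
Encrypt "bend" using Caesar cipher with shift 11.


Word: "bend"
Shift: 11
Each letter → (letter + shift) mod 26:
  'b' (1) + 11 = 12 → 'm'
  'e' (4) + 11 = 15 → 'p'
  'n' (13) + 11 = 24 → 'y'
  'd' (3) + 11 = 14 → 'o'
Result = "mpyo"


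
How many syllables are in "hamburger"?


Word: "hamburger"
Syllable breakdown: ham | bur | ger
Counting: 3 parts
= 3 syllables


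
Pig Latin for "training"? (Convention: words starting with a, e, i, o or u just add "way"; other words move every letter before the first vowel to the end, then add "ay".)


Word: "training"
Starts with consonant(s) → move to end, add 'ay'
Consonant cluster: "tr"
Pig Latin = "ainingtray"


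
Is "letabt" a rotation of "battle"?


Word: "battle", Candidate: "letabt"
Method: check if candidate is substring of word+word
"battlebattle" contains "letabt"? No
Is rotation = No


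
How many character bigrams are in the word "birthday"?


Word: "birthday" (length 8)
Number of 2-grams = length - 2 + 1 = 8 - 2 + 1
= 7


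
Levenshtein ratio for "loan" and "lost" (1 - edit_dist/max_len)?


Word 1: "loan" (length 4)
Word 2: "lost" (length 4)
One optimal edit sequence:
  1. keep 'l'
  2. keep 'o'
  3. substitute 'a' -> 's'  (+1)
  4. substitute 'n' -> 't'  (+1)
Edit distance = 2
Max length = max(4, 4) = 4
Similarity = 1 - 2/4
= 0.5000


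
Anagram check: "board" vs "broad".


Word 1: "board" → sorted: abdor
Word 2: "broad" → sorted: abdor
Same letters? abdor == abdor
Anagram = Yes


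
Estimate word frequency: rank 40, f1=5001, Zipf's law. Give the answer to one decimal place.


Zipf's law: f(r) = f(1) / r
f(1) = 5001
f(40) = 5001 / 40
= 125.0 occurrences


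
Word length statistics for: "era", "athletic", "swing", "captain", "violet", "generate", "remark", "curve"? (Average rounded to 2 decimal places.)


Lengths: "era"=3, "athletic"=8, "swing"=5, "captain"=7, "violet"=6, "generate"=8, "remark"=6, "curve"=5
Sum = 48, Count = 8
Average = 48/8 = 6.00
= avg=6.00, min=3, max=8


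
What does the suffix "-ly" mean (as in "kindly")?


Suffix: -ly
Example: kindly (kind + -ly)
Meaning = in a manner


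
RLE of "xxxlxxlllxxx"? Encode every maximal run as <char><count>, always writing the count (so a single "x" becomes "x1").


String: "xxxlxxlllxxx"
Scanning for consecutive runs:
  'x' x 3
  'l' x 1
  'x' x 2
  'l' x 3
  'x' x 3
RLE = "x3l1x2l3x3"


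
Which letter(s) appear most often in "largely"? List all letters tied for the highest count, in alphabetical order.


Word: "largely"
Letter counts:
  'a': 1
  'e': 1
  'g': 1
  'l': 2
  'r': 1
  'y': 1
Maximum count = 2
Most frequent = 'l' (2 times each)


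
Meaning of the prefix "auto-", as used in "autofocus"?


Prefix: auto-
Example: autofocus = auto- + focus
Meaning = self


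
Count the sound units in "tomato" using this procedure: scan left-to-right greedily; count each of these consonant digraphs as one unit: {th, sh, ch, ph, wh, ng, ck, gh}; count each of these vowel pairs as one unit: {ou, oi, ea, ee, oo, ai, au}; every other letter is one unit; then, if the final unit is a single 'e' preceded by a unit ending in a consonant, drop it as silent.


Word: "tomato" (6 letters)
Left-to-right scan:
  (1) 't' (letter)
  (2) 'o' (letter)
  (3) 'm' (letter)
  (4) 'a' (letter)
  (5) 't' (letter)
  (6) 'o' (letter)
Units from scan: 6
Sound units = 6 units


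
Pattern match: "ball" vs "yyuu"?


Pattern of "ball": [0, 1, 2, 2]
Pattern of "yyuu": [0, 0, 1, 1]
Patterns do not match
Same pattern = No


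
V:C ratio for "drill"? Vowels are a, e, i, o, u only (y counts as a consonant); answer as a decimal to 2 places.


Word: "drill"
Vowels (a,e,i,o,u): 1
Consonants: 4
Ratio = 1/4
= 0.25


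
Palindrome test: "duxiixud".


Word: "duxiixud"
Reversed: "duxiixud"
Forward == Backward? duxiixud == duxiixud
Palindrome = Yes


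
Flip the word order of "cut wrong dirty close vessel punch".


Original: "cut wrong dirty close vessel punch"
Words (1..n): cut | wrong | dirty | close | vessel | punch
Reversed (n..1): punch | vessel | close | dirty | wrong | cut
Result = "punch vessel close dirty wrong cut"


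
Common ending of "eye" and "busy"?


Word 1: "eye"
Word 2: "busy"
Comparing from end:
  Pos -1: 'e' != 'y' (stop)
LCS = "" (length 0)


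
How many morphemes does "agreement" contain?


Word: "agreement"
Morphemes: agree + -ment
Each morpheme carries meaning
= 2 morphemes


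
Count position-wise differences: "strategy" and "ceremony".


Comparing character by character (same length = 8):
  Pos 0: 's' vs 'c' !=
  Pos 1: 't' vs 'e' !=
  Pos 2: 'r' vs 'r' =
  Pos 3: 'a' vs 'e' !=
  Pos 4: 't' vs 'm' !=
  Pos 5: 'e' vs 'o' !=
  Pos 6: 'g' vs 'n' !=
  Pos 7: 'y' vs 'y' =
Hamming distance = 6


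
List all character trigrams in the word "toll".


Word: "toll" (length 4)
Number of trigrams = 4 - 3 + 1 = 2
  Position 0: "tol"
  Position 1: "oll"
Trigrams = "tol", "oll"


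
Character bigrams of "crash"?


Word: "crash" (length 5)
Number of bigrams = 5 - 2 + 1 = 4
  Position 0: "cr"
  Position 1: "ra"
  Position 2: "as"
  Position 3: "sh"
Bigrams = "cr", "ra", "as", "sh"


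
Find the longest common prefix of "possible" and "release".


Word 1: "possible"
Word 2: "release"
Comparing from start:
  Pos 0: 'p' != 'r' (stop)
LCP = "" (length 0)


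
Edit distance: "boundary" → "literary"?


Word 1: "boundary" (length 8)
Word 2: "literary" (length 8)
One optimal edit sequence (insert/delete/substitute each cost 1):
  1. substitute 'b' -> 'l'  (+1)
  2. substitute 'o' -> 'i'  (+1)
  3. substitute 'u' -> 't'  (+1)
  4. substitute 'n' -> 'e'  (+1)
  5. substitute 'd' -> 'r'  (+1)
  6. keep 'a'
  7. keep 'r'
  8. keep 'y'
Total edit operations: 5
Edit distance = 5


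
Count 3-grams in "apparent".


Word: "apparent" (length 8)
Number of 3-grams = length - 3 + 1 = 8 - 3 + 1
= 6


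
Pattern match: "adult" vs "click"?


Pattern of "adult": [0, 1, 2, 3, 4]
Pattern of "click": [0, 1, 2, 0, 3]
Patterns do not match
Same pattern = No


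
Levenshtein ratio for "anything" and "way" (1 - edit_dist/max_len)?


Word 1: "anything" (length 8)
Word 2: "way" (length 3)
One optimal edit sequence:
  1. substitute 'a' -> 'w'  (+1)
  2. substitute 'n' -> 'a'  (+1)
  3. keep 'y'
  4. delete 't'  (+1)
  5. delete 'h'  (+1)
  6. delete 'i'  (+1)
  7. delete 'n'  (+1)
  8. delete 'g'  (+1)
Edit distance = 7
Max length = max(8, 3) = 8
Similarity = 1 - 7/8
= 0.1250


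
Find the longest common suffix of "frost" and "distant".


Word 1: "frost"
Word 2: "distant"
Comparing from end:
  Pos -1: 't' == 't'
  Pos -2: 's' != 'n' (stop)
LCS = "t" (length 1)


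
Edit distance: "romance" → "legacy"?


Word 1: "romance" (length 7)
Word 2: "legacy" (length 6)
One optimal edit sequence (insert/delete/substitute each cost 1):
  1. substitute 'r' -> 'l'  (+1)
  2. substitute 'o' -> 'e'  (+1)
  3. substitute 'm' -> 'g'  (+1)
  4. keep 'a'
  5. delete 'n'  (+1)
  6. keep 'c'
  7. substitute 'e' -> 'y'  (+1)
Total edit operations: 5
Edit distance = 5


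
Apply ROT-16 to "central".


Word: "central"
Shift: 16
Each letter → (letter + shift) mod 26:
  'c' (2) + 16 = 18 → 's'
  'e' (4) + 16 = 20 → 'u'
  'n' (13) + 16 = 3 → 'd'
  't' (19) + 16 = 9 → 'j'
  'r' (17) + 16 = 7 → 'h'
  'a' (0) + 16 = 16 → 'q'
  'l' (11) + 16 = 1 → 'b'
Result = "sudjhqb"


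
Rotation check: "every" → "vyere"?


Word: "every", Candidate: "vyere"
Method: check if candidate is substring of word+word
"everyevery" contains "vyere"? No
Is rotation = No


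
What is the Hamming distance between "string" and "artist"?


Comparing character by character (same length = 6):
  Pos 0: 's' vs 'a' !=
  Pos 1: 't' vs 'r' !=
  Pos 2: 'r' vs 't' !=
  Pos 3: 'i' vs 'i' =
  Pos 4: 'n' vs 's' !=
  Pos 5: 'g' vs 't' !=
Hamming distance = 5


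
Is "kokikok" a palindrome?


Word: "kokikok"
Reversed: "kokikok"
Forward == Backward? kokikok == kokikok
Palindrome = Yes


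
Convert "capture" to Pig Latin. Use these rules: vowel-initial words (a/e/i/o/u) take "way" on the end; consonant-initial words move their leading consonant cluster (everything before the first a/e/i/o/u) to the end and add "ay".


Word: "capture"
Starts with consonant(s) → move to end, add 'ay'
Consonant cluster: "c"
Pig Latin = "apturecay"


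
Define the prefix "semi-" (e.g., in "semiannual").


Prefix: semi-
Example: semiannual (semi- + annual)
Meaning = half


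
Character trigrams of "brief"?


Word: "brief" (length 5)
Number of trigrams = 5 - 3 + 1 = 3
  Position 0: "bri"
  Position 1: "rie"
  Position 2: "ief"
Trigrams = "bri", "rie", "ief"


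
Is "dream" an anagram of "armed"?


Word 1: "armed" → sorted: ademr
Word 2: "dream" → sorted: ademr
Same letters? ademr == ademr
Anagram = Yes


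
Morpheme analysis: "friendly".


Word: "friendly"
Morphemes: friend + -ly
Each morpheme carries meaning
= 2 morphemes


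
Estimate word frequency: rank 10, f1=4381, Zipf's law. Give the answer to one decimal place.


Zipf's law: f(r) = f(1) / r
f(1) = 4381
f(10) = 4381 / 10
= 438.1 occurrences


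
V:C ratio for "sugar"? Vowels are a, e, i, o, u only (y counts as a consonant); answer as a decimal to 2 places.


Word: "sugar"
Vowels (a,e,i,o,u): 2
Consonants: 3
Ratio = 2/3
= 0.67


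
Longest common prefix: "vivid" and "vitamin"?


Word 1: "vivid"
Word 2: "vitamin"
Comparing from start:
  Pos 0: 'v' == 'v'
  Pos 1: 'i' == 'i'
  Pos 2: 'v' != 't' (stop)
LCP = "vi" (length 2)


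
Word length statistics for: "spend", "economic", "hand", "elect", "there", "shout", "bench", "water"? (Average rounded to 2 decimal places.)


Lengths: "spend"=5, "economic"=8, "hand"=4, "elect"=5, "there"=5, "shout"=5, "bench"=5, "water"=5
Sum = 42, Count = 8
Average = 42/8 = 5.25
= avg=5.25, min=4, max=8


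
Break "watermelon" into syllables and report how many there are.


Word: "watermelon"
Syllable breakdown: wa | ter | mel | on
Counting: 4 parts
= 4 syllables


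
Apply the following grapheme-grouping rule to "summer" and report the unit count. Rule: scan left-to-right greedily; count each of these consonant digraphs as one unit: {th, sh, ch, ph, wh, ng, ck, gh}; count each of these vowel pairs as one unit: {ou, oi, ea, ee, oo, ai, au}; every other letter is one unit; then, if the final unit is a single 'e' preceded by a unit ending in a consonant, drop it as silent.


Word: "summer" (6 letters)
Left-to-right scan:
  1. 's' (letter)
  2. 'u' (letter)
  3. 'm' (letter)
  4. 'm' (letter)
  5. 'e' (letter)
  6. 'r' (letter)
Units from scan: 6
Sound units = 6 units


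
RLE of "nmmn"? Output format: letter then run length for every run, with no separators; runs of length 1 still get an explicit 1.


String: "nmmn"
Scanning for consecutive runs:
  'n' x 1
  'm' x 2
  'n' x 1
RLE = "n1m2n1"


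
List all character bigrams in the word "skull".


Word: "skull" (length 5)
Number of bigrams = 5 - 2 + 1 = 4
  Position 0: "sk"
  Position 1: "ku"
  Position 2: "ul"
  Position 3: "ll"
Bigrams = "sk", "ku", "ul", "ll"


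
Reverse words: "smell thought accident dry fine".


Original: "smell thought accident dry fine"
Words (1..n): smell | thought | accident | dry | fine
Reversed (n..1): fine | dry | accident | thought | smell
Result = "fine dry accident thought smell"


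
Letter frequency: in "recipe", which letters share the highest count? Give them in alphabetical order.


Word: "recipe"
Letter counts:
  'c': 1
  'e': 2
  'i': 1
  'p': 1
  'r': 1
Maximum count = 2
Most frequent = 'e' (2 times each)
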